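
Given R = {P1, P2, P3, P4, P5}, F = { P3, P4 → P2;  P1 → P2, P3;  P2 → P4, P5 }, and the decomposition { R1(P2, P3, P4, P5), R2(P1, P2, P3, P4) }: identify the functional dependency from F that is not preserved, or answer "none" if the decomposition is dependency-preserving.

none

P3, P4 → P2 lies within R1.
P1 → P2, P3 lies within R2.
P2 → P4, P5 lies within R1.
Every dependency is enforceable on the fragments, so the decomposition is dependency-preserving.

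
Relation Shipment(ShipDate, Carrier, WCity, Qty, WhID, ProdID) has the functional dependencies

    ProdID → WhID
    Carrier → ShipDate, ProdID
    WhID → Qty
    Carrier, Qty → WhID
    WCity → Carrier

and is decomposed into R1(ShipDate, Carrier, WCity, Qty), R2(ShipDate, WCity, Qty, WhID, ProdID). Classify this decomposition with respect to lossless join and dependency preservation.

lossless but not dependency-preserving

Lossless test: (ShipDate, WCity, Qty)⁺ = {ShipDate, Carrier, WCity, Qty, WhID, ProdID}, which contains all of one fragment — lossless.
Dependency preservation: the restricted closure of {Carrier} across the fragments never reaches {ShipDate, ProdID}, so Carrier → ShipDate, ProdID cannot be enforced without a join — not preserved.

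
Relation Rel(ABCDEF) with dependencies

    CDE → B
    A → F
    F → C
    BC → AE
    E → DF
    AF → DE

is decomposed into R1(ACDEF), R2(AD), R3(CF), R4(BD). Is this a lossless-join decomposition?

Chase test. Columns are ABCDEF; row i has aⱼ where attribute j ∈ Ri, else bᵢⱼ.
Initial tableau (one row per fragment):
  row 1: a1 b12 a3 a4 a5 a6
  row 2: a1 b22 b23 a4 b25 b26
  row 3: b31 b32 a3 b34 b35 a6
  row 4: b41 a2 b43 a4 b45 b46
Rows 1 and 2 agree on A; apply A→F and equate their F entries.
Rows 1 and 2 agree on F; apply F→C and equate their C entries.
Rows 1 and 2 agree on AF; apply AF→DE and equate their DE entries.
Rows 1 and 2 agree on CDE; apply CDE→B and equate their B entries.
No row becomes fully distinguished — the join is lossy.

No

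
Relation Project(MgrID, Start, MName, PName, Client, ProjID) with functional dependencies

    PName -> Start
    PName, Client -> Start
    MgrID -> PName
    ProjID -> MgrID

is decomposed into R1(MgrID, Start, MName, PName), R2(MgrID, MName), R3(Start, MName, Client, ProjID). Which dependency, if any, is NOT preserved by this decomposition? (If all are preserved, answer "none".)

ProjID -> MgrID

Check ProjID → MgrID: no single fragment contains all of {MgrID, ProjID}, and the restricted closure of {ProjID} across the fragments never reaches {MgrID}.
PName → Start is preserved.
PName, Client → Start is preserved.
MgrID → PName is preserved.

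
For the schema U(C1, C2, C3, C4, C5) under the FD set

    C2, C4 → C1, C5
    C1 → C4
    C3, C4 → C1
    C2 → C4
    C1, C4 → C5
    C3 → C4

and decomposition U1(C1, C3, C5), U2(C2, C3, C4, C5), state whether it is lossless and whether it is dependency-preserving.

lossless but not dependency-preserving

Lossless test: (C3, C5)⁺ = {C1, C3, C4, C5}, which contains all of one fragment — lossless.
Dependency preservation: the restricted closure of {C2, C4} across the fragments never reaches {C1, C5}, so C2, C4 → C1, C5 cannot be enforced without a join — not preserved.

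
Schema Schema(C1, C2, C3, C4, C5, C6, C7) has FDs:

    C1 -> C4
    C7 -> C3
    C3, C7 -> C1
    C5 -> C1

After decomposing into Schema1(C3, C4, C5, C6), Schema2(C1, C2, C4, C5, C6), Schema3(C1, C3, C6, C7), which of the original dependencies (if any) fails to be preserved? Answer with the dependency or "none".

C1 → C4 lies within Schema2.
C7 → C3 lies within Schema3.
C3, C7 → C1 lies within Schema3.
C5 → C1 lies within Schema2.
Every dependency is enforceable on the fragments, so the decomposition is dependency-preserving.

none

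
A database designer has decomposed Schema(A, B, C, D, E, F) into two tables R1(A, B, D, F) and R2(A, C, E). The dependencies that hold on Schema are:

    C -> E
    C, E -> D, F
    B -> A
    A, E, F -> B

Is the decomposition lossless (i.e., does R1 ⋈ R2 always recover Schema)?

Common attributes: R1 ∩ R2 = {A}.
No dependency enlarges {A}, so (A)⁺ = {A}.
The closure contains neither all of R1 = {A, B, D, F} nor all of R2 = {A, C, E}, so the common attributes are not a superkey of either fragment. The join is lossy.

No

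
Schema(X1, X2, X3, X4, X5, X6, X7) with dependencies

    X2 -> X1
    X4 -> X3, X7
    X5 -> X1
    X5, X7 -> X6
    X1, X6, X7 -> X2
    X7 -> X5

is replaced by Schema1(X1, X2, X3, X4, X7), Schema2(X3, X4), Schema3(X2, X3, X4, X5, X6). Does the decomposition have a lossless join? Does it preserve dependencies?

lossless but not dependency-preserving

Lossless test (chase): Rows 1 and 3 agree on X2; apply X2→X1 and equate their X1 entries. Rows 1 and 2 agree on X4; apply X4→X3, X7 and equate their X3, X7 entries. Rows 1 and 3 agree on X4; apply X4→X3, X7 and equate their X3, X7 entries. Rows 1 and 2 agree on X7; apply X7→X5 and equate their X5 entries. Rows 1 and 3 agree on X7; apply X7→X5 and equate their X5 entries. Rows 1 and 2 agree on X5; apply X5→X1 and equate their X1 entries. Rows 1 and 2 agree on X5, X7; apply X5, X7→X6 and equate their X6 entries. Rows 1 and 3 agree on X5, X7; apply X5, X7→X6 and equate their X6 entries. Rows 1 and 2 agree on X1, X6, X7; apply X1, X6, X7→X2 and equate their X2 entries. Row 1 is now all distinguished symbols — the join is lossless.
Dependency preservation: the restricted closure of {X5} across the fragments never reaches {X1}, so X5 → X1 cannot be enforced without a join — not preserved.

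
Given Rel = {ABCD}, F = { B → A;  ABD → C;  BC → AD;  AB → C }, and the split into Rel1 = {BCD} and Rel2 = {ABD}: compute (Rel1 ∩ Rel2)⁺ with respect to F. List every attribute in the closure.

ABCD

Rel1 ∩ Rel2 = {BD}.
B → A applies, adding A
ABD → C applies, adding C
Closure: {ABCD}.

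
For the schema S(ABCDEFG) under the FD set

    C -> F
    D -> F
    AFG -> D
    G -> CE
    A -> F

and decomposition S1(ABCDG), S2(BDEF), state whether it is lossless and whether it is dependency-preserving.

Lossless test: (BD)⁺ = {BDF}, which is a superkey of neither fragment — lossy.
Dependency preservation: the restricted closure of {C} across the fragments never reaches {F}, so C → F cannot be enforced without a join — not preserved.

lossy and not dependency-preserving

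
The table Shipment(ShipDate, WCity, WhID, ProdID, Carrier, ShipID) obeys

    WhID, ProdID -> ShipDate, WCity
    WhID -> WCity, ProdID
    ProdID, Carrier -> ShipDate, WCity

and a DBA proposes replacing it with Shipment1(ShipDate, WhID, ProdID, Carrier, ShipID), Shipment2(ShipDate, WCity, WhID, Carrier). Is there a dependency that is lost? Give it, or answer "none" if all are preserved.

Check ProdID, Carrier → ShipDate, WCity: no single fragment contains all of {ShipDate, WCity, ProdID, Carrier}, and the restricted closure of {ProdID, Carrier} across the fragments never reaches {ShipDate, WCity}.
WhID, ProdID → ShipDate, WCity is preserved.
WhID → WCity, ProdID is preserved.

ProdID, Carrier -> ShipDate, WCity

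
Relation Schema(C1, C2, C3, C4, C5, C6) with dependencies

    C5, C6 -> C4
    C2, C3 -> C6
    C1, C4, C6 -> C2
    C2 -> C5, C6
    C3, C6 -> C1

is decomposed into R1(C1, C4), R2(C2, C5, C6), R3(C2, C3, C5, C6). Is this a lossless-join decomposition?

Chase test. Columns are C1, C2, C3, C4, C5, C6; row i has aⱼ where attribute j ∈ Ri, else bᵢⱼ.
Initial tableau (one row per fragment):
  row 1: a1 b12 b13 a4 b15 b16
  row 2: b21 a2 b23 b24 a5 a6
  row 3: b31 a2 a3 b34 a5 a6
Rows 2 and 3 agree on C5, C6; apply C5, C6→C4 and equate their C4 entries.
No row becomes fully distinguished — the join is lossy.

No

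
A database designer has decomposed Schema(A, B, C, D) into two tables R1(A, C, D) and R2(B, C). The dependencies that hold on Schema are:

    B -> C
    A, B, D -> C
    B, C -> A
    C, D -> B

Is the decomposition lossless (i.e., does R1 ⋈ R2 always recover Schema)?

Common attributes: R1 ∩ R2 = {C}.
No dependency enlarges {C}, so (C)⁺ = {C}.
The closure contains neither all of R1 = {A, C, D} nor all of R2 = {B, C}, so the common attributes are not a superkey of either fragment. The join is lossy.

No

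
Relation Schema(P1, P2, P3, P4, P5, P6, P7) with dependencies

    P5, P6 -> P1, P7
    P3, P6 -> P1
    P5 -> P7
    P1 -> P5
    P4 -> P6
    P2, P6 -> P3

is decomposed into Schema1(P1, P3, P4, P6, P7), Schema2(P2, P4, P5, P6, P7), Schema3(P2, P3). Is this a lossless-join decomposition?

Chase test. Columns are P1, P2, P3, P4, P5, P6, P7; row i has aⱼ where attribute j ∈ Schemai, else bᵢⱼ.
Initial tableau (one row per fragment):
  row 1: a1 b12 a3 a4 b15 a6 a7
  row 2: b21 a2 b23 a4 a5 a6 a7
  row 3: b31 a2 a3 b34 b35 b36 b37
No row becomes fully distinguished — the join is lossy.

No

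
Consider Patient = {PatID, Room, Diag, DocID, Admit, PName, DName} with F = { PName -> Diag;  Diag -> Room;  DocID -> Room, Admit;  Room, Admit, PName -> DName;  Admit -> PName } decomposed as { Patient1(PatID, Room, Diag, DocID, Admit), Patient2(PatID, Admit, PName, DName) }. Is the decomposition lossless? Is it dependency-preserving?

lossless but not dependency-preserving

Lossless test: (PatID, Admit)⁺ = {PatID, Room, Diag, Admit, PName, DName}, which contains all of one fragment — lossless.
Dependency preservation: the restricted closure of {PName} across the fragments never reaches {Diag}, so PName → Diag cannot be enforced without a join — not preserved.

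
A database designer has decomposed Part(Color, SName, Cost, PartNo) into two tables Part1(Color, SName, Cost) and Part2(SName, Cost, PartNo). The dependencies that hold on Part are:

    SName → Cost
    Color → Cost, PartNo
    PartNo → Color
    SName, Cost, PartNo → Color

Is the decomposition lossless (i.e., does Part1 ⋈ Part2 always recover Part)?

No

Common attributes: Part1 ∩ Part2 = {SName, Cost}.
No dependency enlarges {SName, Cost}, so (SName, Cost)⁺ = {SName, Cost}.
The closure contains neither all of Part1 = {Color, SName, Cost} nor all of Part2 = {SName, Cost, PartNo}, so the common attributes are not a superkey of either fragment. The join is lossy.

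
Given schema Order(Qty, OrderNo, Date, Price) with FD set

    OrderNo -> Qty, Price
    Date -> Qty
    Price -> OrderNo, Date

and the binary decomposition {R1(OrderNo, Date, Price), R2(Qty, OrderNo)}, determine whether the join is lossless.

Yes

Common attributes: R1 ∩ R2 = {OrderNo}.
Closure of {OrderNo}: OrderNo → Qty, Price applies, adding Qty, Price; Price → OrderNo, Date applies, adding Date. So (OrderNo)⁺ = {Qty, OrderNo, Date, Price}.
This closure contains every attribute of R1, so R1 ∩ R2 → R1. The join is lossless.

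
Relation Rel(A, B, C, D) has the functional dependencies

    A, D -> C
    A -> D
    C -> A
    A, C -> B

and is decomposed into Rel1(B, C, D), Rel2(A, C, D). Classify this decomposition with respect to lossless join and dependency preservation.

lossless and dependency-preserving

Lossless test: (C, D)⁺ = {A, B, C, D}, which contains all of one fragment — lossless.
Dependency preservation: A, C → B is not contained in any single fragment, but the restricted closure of its left-hand side across the fragments still reaches the right-hand side; the remaining FDs each lie inside some fragment. All dependencies are preserved.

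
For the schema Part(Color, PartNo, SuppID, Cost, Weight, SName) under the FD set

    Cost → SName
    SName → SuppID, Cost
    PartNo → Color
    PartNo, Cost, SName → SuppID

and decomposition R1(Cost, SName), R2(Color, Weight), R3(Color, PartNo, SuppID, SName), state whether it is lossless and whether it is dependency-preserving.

lossy but dependency-preserving

Lossless test (chase): Rows 1 and 3 agree on SName; apply SName→SuppID, Cost and equate their SuppID, Cost entries. No row becomes fully distinguished — the join is lossy.
Dependency preservation: SName → SuppID, Cost; PartNo, Cost, SName → SuppID are not contained in any single fragment, but the restricted closure of each left-hand side across the fragments still reaches the right-hand side; the remaining FDs each lie inside some fragment. All dependencies are preserved.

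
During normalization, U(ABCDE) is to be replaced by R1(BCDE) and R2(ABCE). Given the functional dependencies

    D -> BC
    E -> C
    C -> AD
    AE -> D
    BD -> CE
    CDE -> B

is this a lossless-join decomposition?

Yes

Common attributes: R1 ∩ R2 = {BCE}.
Closure of {BCE}: C → AD applies, adding AD. So (BCE)⁺ = {ABCDE}.
This closure contains every attribute of R1, so R1 ∩ R2 → R1. The join is lossless.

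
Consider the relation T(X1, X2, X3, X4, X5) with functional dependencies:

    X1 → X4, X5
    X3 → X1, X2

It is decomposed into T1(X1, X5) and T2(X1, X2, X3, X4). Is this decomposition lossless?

Yes

Common attributes: T1 ∩ T2 = {X1}.
Closure of {X1}: X1 → X4, X5 applies, adding X4, X5. So (X1)⁺ = {X1, X4, X5}.
This closure contains every attribute of T1, so T1 ∩ T2 → T1. The join is lossless.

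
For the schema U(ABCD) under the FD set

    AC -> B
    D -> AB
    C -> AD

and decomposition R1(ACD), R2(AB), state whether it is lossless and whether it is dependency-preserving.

lossy and not dependency-preserving

Lossless test: (A)⁺ = {A}, which is a superkey of neither fragment — lossy.
Dependency preservation: the restricted closure of {AC} across the fragments never reaches {B}, so AC → B cannot be enforced without a join — not preserved.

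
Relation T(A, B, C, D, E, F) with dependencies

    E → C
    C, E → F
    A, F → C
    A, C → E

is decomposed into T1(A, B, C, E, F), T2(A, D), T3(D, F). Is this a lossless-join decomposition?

No

Chase test. Columns are A, B, C, D, E, F; row i has aⱼ where attribute j ∈ Ti, else bᵢⱼ.
Initial tableau (one row per fragment):
  row 1: a1 a2 a3 b14 a5 a6
  row 2: a1 b22 b23 a4 b25 b26
  row 3: b31 b32 b33 a4 b35 a6
No row becomes fully distinguished — the join is lossy.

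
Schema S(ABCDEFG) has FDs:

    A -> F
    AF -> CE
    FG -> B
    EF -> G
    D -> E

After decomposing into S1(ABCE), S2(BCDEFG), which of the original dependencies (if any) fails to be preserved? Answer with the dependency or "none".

Check A → F: no single fragment contains all of {AF}, and the restricted closure of {A} across the fragments never reaches {F}.
AF → CE is preserved.
FG → B is preserved.
EF → G is preserved.
D → E is preserved.

A -> F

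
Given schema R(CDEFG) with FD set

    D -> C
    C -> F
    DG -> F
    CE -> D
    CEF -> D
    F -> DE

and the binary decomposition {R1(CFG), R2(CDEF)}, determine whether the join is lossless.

Common attributes: R1 ∩ R2 = {CF}.
Closure of {CF}: F → DE applies, adding DE. So (CF)⁺ = {CDEF}.
This closure contains every attribute of R2, so R1 ∩ R2 → R2. The join is lossless.

Yes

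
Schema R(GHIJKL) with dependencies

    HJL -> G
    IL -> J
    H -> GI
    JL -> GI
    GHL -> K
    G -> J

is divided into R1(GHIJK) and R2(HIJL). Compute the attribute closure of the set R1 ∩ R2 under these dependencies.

R1 ∩ R2 = {HIJ}.
H → GI applies, adding G
Closure: {GHIJ}.

GHIJ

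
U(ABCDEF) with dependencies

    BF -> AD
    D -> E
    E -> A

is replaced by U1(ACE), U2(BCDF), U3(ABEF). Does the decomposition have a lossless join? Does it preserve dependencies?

Lossless test (chase): Rows 2 and 3 agree on BF; apply BF→AD and equate their AD entries. Rows 2 and 3 agree on D; apply D→E and equate their E entries. Row 2 is now all distinguished symbols — the join is lossless.
Dependency preservation: the restricted closure of {D} across the fragments never reaches {E}, so D → E cannot be enforced without a join — not preserved.

lossless but not dependency-preserving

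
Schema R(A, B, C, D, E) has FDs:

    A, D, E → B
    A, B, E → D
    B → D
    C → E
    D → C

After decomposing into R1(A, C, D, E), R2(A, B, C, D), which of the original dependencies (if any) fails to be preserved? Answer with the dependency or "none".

A, D, E → B: restricted closure across fragments reaches B.
A, B, E → D: restricted closure across fragments reaches D.
B → D lies within R2.
C → E lies within R1.
D → C lies within R1.
Every dependency is enforceable on the fragments, so the decomposition is dependency-preserving.

none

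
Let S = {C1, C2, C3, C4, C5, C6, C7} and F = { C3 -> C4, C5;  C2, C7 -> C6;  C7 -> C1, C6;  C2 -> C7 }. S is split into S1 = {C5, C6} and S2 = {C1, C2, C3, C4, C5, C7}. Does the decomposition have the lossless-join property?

Common attributes: S1 ∩ S2 = {C5}.
No dependency enlarges {C5}, so (C5)⁺ = {C5}.
The closure contains neither all of S1 = {C5, C6} nor all of S2 = {C1, C2, C3, C4, C5, C7}, so the common attributes are not a superkey of either fragment. The join is lossy.

No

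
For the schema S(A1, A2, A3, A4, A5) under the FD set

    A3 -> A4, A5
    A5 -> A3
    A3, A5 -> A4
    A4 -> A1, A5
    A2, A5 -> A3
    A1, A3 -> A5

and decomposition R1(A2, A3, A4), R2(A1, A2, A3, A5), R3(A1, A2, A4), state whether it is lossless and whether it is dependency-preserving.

Lossless test (chase): Rows 1 and 2 agree on A3; apply A3→A4, A5 and equate their A4, A5 entries. Rows 1 and 2 agree on A4; apply A4→A1, A5 and equate their A1, A5 entries. Rows 1 and 3 agree on A4; apply A4→A1, A5 and equate their A1, A5 entries. Rows 1 and 3 agree on A2, A5; apply A2, A5→A3 and equate their A3 entries. Row 1 is now all distinguished symbols — the join is lossless.
Dependency preservation: A3 → A4, A5; A3, A5 → A4; A4 → A1, A5 are not contained in any single fragment, but the restricted closure of each left-hand side across the fragments still reaches the right-hand side; the remaining FDs each lie inside some fragment. All dependencies are preserved.

lossless and dependency-preserving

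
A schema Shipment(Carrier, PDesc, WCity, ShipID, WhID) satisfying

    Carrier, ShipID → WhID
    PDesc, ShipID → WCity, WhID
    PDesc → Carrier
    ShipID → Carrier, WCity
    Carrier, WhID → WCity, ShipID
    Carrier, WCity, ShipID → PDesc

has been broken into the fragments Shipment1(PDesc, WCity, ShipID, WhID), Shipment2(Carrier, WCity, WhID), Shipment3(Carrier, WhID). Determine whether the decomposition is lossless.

Chase test. Columns are Carrier, PDesc, WCity, ShipID, WhID; row i has aⱼ where attribute j ∈ Shipmenti, else bᵢⱼ.
Initial tableau (one row per fragment):
  row 1: b11 a2 a3 a4 a5
  row 2: a1 b22 a3 b24 a5
  row 3: a1 b32 b33 b34 a5
Rows 2 and 3 agree on Carrier, WhID; apply Carrier, WhID→WCity, ShipID and equate their WCity, ShipID entries.
Rows 2 and 3 agree on Carrier, WCity, ShipID; apply Carrier, WCity, ShipID→PDesc and equate their PDesc entries.
No row becomes fully distinguished — the join is lossy.

No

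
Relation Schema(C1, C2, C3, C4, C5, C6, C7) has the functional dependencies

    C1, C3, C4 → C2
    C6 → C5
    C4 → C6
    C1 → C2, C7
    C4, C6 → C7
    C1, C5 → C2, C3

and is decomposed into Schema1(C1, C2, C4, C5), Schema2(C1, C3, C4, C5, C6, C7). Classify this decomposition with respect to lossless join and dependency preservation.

lossless and dependency-preserving

Lossless test: (C1, C4, C5)⁺ = {C1, C2, C3, C4, C5, C6, C7}, which contains all of one fragment — lossless.
Dependency preservation: C1, C3, C4 → C2; C1 → C2, C7; C1, C5 → C2, C3 are not contained in any single fragment, but the restricted closure of each left-hand side across the fragments still reaches the right-hand side; the remaining FDs each lie inside some fragment. All dependencies are preserved.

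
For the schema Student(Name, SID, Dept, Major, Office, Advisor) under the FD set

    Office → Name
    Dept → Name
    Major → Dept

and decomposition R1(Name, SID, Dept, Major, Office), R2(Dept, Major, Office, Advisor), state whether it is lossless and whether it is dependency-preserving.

lossy but dependency-preserving

Lossless test: (Dept, Major, Office)⁺ = {Name, Dept, Major, Office}, which is a superkey of neither fragment — lossy.
Dependency preservation: every FD's attributes lie within a single fragment, so each can be enforced locally — preserved.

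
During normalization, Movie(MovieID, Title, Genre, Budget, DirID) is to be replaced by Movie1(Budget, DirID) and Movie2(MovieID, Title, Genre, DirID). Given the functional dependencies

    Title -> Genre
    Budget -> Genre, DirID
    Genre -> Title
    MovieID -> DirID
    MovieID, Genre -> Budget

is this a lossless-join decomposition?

Common attributes: Movie1 ∩ Movie2 = {DirID}.
No dependency enlarges {DirID}, so (DirID)⁺ = {DirID}.
The closure contains neither all of Movie1 = {Budget, DirID} nor all of Movie2 = {MovieID, Title, Genre, DirID}, so the common attributes are not a superkey of either fragment. The join is lossy.

No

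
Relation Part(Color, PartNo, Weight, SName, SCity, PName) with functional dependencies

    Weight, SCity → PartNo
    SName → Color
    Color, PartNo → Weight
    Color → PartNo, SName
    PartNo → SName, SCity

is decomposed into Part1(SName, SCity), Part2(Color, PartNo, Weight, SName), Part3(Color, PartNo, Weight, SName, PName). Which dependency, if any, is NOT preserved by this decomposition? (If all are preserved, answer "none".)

Weight, SCity → PartNo

Check Weight, SCity → PartNo: no single fragment contains all of {PartNo, Weight, SCity}, and the restricted closure of {Weight, SCity} across the fragments never reaches {PartNo}.
SName → Color is preserved.
Color, PartNo → Weight is preserved.
Color → PartNo, SName is preserved.
PartNo → SName, SCity is preserved.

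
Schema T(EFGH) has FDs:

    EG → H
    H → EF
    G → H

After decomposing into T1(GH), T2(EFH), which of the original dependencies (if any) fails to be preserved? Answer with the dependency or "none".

EG → H: restricted closure across fragments reaches H.
H → EF lies within T2.
G → H lies within T1.
Every dependency is enforceable on the fragments, so the decomposition is dependency-preserving.

none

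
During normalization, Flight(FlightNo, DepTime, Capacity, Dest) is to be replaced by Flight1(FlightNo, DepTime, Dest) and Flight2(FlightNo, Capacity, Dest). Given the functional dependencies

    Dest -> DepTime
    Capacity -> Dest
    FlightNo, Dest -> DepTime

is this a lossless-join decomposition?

Common attributes: Flight1 ∩ Flight2 = {FlightNo, Dest}.
Closure of {FlightNo, Dest}: Dest → DepTime applies, adding DepTime. So (FlightNo, Dest)⁺ = {FlightNo, DepTime, Dest}.
This closure contains every attribute of Flight1, so Flight1 ∩ Flight2 → Flight1. The join is lossless.

Yes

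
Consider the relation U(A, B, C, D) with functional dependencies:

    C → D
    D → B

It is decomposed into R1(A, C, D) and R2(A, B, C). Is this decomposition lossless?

Yes

Common attributes: R1 ∩ R2 = {A, C}.
Closure of {A, C}: C → D applies, adding D; D → B applies, adding B. So (A, C)⁺ = {A, B, C, D}.
This closure contains every attribute of R1, so R1 ∩ R2 → R1. The join is lossless.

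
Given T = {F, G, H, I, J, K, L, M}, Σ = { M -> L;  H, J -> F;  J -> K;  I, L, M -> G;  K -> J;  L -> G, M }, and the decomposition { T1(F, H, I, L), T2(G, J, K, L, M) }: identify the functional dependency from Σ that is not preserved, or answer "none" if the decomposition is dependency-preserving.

H, J -> F

Check H, J → F: no single fragment contains all of {F, H, J}, and the restricted closure of {H, J} across the fragments never reaches {F}.
M → L is preserved.
J → K is preserved.
I, L, M → G is preserved.
K → J is preserved.
L → G, M is preserved.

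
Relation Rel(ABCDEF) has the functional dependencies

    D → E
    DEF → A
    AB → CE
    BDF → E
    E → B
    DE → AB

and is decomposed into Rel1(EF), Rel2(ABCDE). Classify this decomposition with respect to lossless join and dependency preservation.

Lossless test: (E)⁺ = {BE}, which is a superkey of neither fragment — lossy.
Dependency preservation: DEF → A; BDF → E are not contained in any single fragment, but the restricted closure of each left-hand side across the fragments still reaches the right-hand side; the remaining FDs each lie inside some fragment. All dependencies are preserved.

lossy but dependency-preserving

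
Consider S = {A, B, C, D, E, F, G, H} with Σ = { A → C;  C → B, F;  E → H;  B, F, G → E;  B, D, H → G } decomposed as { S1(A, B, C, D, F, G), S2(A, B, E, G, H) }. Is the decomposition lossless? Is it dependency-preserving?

Lossless test: (A, B, G)⁺ = {A, B, C, E, F, G, H}, which contains all of one fragment — lossless.
Dependency preservation: the restricted closure of {B, F, G} across the fragments never reaches {E}, so B, F, G → E cannot be enforced without a join — not preserved.

lossless but not dependency-preserving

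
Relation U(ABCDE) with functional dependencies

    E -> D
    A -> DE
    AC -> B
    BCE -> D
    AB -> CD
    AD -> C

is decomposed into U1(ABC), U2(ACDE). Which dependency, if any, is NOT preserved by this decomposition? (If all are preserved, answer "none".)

none

E → D lies within U2.
A → DE lies within U2.
AC → B lies within U1.
BCE → D: restricted closure across fragments reaches D.
AB → CD: restricted closure across fragments reaches CD.
AD → C lies within U2.
Every dependency is enforceable on the fragments, so the decomposition is dependency-preserving.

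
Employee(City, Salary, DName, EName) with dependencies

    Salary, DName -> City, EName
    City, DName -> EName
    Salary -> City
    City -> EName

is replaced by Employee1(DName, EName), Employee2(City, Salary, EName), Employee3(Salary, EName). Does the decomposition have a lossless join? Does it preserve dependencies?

Lossless test (chase): Rows 2 and 3 agree on Salary; apply Salary→City and equate their City entries. No row becomes fully distinguished — the join is lossy.
Dependency preservation: Salary, DName → City, EName; City, DName → EName are not contained in any single fragment, but the restricted closure of each left-hand side across the fragments still reaches the right-hand side; the remaining FDs each lie inside some fragment. All dependencies are preserved.

lossy but dependency-preserving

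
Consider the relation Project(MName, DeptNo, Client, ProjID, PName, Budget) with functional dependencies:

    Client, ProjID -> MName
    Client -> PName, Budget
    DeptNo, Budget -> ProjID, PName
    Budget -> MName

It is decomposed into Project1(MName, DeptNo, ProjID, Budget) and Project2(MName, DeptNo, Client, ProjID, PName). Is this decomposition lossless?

No

Common attributes: Project1 ∩ Project2 = {MName, DeptNo, ProjID}.
No dependency enlarges {MName, DeptNo, ProjID}, so (MName, DeptNo, ProjID)⁺ = {MName, DeptNo, ProjID}.
The closure contains neither all of Project1 = {MName, DeptNo, ProjID, Budget} nor all of Project2 = {MName, DeptNo, Client, ProjID, PName}, so the common attributes are not a superkey of either fragment. The join is lossy.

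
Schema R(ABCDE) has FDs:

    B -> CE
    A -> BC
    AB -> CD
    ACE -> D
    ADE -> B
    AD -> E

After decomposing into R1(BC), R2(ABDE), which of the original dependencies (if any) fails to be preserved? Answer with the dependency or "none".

B → CE: restricted closure across fragments reaches CE.
A → BC: restricted closure across fragments reaches BC.
AB → CD: restricted closure across fragments reaches CD.
ACE → D: restricted closure across fragments reaches D.
ADE → B lies within R2.
AD → E lies within R2.
Every dependency is enforceable on the fragments, so the decomposition is dependency-preserving.

none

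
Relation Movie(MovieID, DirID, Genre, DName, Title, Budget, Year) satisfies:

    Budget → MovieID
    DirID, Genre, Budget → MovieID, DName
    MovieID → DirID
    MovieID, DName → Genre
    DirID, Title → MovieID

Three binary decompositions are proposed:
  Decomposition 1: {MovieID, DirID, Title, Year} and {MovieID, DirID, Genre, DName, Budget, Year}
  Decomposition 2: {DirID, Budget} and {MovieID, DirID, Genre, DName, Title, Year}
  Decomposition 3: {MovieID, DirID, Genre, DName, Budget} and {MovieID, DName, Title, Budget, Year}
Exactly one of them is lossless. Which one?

Decomposition 3

Decomposition 1: common = {MovieID, DirID, Year}, closure = {MovieID, DirID, Year} → lossy.
Decomposition 2: common = {DirID}, closure = {DirID} → lossy.
Decomposition 3: common = {MovieID, DName, Budget}, closure = {MovieID, DirID, Genre, DName, Budget} → lossless.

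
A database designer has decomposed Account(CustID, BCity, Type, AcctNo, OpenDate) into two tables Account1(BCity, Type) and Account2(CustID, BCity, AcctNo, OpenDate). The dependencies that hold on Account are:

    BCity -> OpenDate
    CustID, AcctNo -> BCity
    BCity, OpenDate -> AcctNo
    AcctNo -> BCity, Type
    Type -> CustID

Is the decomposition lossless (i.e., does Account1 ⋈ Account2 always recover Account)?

Yes

Common attributes: Account1 ∩ Account2 = {BCity}.
Closure of {BCity}: BCity → OpenDate applies, adding OpenDate; BCity, OpenDate → AcctNo applies, adding AcctNo; AcctNo → BCity, Type applies, adding Type; Type → CustID applies, adding CustID. So (BCity)⁺ = {CustID, BCity, Type, AcctNo, OpenDate}.
This closure contains every attribute of Account1, so Account1 ∩ Account2 → Account1. The join is lossless.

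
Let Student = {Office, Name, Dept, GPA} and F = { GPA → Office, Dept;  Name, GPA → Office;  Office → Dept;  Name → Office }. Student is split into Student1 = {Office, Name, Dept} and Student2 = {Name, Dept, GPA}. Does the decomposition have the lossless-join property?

Yes

Common attributes: Student1 ∩ Student2 = {Name, Dept}.
Closure of {Name, Dept}: Name → Office applies, adding Office. So (Name, Dept)⁺ = {Office, Name, Dept}.
This closure contains every attribute of Student1, so Student1 ∩ Student2 → Student1. The join is lossless.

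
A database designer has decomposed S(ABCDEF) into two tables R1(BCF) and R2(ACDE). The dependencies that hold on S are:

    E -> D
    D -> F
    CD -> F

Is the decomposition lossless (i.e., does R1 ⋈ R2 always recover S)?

No

Common attributes: R1 ∩ R2 = {C}.
No dependency enlarges {C}, so (C)⁺ = {C}.
The closure contains neither all of R1 = {BCF} nor all of R2 = {ACDE}, so the common attributes are not a superkey of either fragment. The join is lossy.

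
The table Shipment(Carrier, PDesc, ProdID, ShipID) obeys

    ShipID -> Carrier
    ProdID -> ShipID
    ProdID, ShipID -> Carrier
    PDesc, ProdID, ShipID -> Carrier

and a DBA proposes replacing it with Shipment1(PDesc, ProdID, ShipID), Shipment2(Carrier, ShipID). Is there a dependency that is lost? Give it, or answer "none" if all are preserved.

none

ShipID → Carrier lies within Shipment2.
ProdID → ShipID lies within Shipment1.
ProdID, ShipID → Carrier: restricted closure across fragments reaches Carrier.
PDesc, ProdID, ShipID → Carrier: restricted closure across fragments reaches Carrier.
Every dependency is enforceable on the fragments, so the decomposition is dependency-preserving.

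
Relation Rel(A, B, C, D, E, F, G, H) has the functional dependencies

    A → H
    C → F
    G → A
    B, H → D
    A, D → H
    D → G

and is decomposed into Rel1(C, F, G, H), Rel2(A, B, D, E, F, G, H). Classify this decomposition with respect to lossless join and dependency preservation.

Lossless test: (F, G, H)⁺ = {A, F, G, H}, which is a superkey of neither fragment — lossy.
Dependency preservation: every FD's attributes lie within a single fragment, so each can be enforced locally — preserved.

lossy but dependency-preserving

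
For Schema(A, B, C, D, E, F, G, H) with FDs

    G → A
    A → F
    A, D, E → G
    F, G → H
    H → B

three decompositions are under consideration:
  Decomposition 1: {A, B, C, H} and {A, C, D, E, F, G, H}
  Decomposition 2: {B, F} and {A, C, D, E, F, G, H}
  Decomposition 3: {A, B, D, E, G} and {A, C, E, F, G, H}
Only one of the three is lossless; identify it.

Decomposition 1: common = {A, C, H}, closure = {A, B, C, F, H} → lossless.
Decomposition 2: common = {F}, closure = {F} → lossy.
Decomposition 3: common = {A, E, G}, closure = {A, B, E, F, G, H} → lossy.

Decomposition 1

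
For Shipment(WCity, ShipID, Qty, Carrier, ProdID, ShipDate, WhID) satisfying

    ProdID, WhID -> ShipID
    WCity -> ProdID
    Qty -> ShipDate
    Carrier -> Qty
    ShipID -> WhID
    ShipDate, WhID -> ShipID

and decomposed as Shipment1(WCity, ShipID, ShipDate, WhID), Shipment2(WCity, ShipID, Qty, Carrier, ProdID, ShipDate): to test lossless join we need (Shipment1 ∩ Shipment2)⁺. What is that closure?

WCity, ShipID, ProdID, ShipDate, WhID

Shipment1 ∩ Shipment2 = {WCity, ShipID, ShipDate}.
WCity → ProdID applies, adding ProdID
ShipID → WhID applies, adding WhID
Closure: {WCity, ShipID, ProdID, ShipDate, WhID}.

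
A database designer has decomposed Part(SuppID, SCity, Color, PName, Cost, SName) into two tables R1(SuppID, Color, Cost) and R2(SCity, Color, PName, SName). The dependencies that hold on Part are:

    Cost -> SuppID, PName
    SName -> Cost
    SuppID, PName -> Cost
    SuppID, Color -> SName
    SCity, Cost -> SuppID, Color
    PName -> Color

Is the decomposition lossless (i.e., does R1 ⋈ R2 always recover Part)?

Common attributes: R1 ∩ R2 = {Color}.
No dependency enlarges {Color}, so (Color)⁺ = {Color}.
The closure contains neither all of R1 = {SuppID, Color, Cost} nor all of R2 = {SCity, Color, PName, SName}, so the common attributes are not a superkey of either fragment. The join is lossy.

No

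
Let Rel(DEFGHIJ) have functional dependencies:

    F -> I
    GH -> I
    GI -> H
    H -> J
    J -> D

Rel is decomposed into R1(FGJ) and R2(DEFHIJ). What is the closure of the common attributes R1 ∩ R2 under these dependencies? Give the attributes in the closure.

R1 ∩ R2 = {FJ}.
F → I applies, adding I
J → D applies, adding D
Closure: {DFIJ}.

DFIJ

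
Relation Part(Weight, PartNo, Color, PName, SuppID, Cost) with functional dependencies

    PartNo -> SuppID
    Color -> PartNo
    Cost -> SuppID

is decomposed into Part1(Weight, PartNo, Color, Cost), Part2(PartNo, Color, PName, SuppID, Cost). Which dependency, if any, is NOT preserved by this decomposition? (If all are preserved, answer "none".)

PartNo → SuppID lies within Part2.
Color → PartNo lies within Part1.
Cost → SuppID lies within Part2.
Every dependency is enforceable on the fragments, so the decomposition is dependency-preserving.

none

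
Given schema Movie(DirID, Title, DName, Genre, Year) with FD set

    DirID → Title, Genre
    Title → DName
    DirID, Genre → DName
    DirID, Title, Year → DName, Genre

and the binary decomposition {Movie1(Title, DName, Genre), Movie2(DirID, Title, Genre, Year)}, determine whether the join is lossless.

Yes

Common attributes: Movie1 ∩ Movie2 = {Title, Genre}.
Closure of {Title, Genre}: Title → DName applies, adding DName. So (Title, Genre)⁺ = {Title, DName, Genre}.
This closure contains every attribute of Movie1, so Movie1 ∩ Movie2 → Movie1. The join is lossless.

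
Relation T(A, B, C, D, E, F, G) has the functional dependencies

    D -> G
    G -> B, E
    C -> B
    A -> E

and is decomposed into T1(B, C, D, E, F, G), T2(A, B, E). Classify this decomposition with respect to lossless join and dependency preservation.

Lossless test: (B, E)⁺ = {B, E}, which is a superkey of neither fragment — lossy.
Dependency preservation: every FD's attributes lie within a single fragment, so each can be enforced locally — preserved.

lossy but dependency-preserving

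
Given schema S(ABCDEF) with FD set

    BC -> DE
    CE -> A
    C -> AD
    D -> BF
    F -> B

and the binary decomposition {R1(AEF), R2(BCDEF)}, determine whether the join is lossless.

Common attributes: R1 ∩ R2 = {EF}.
Closure of {EF}: F → B applies, adding B. So (EF)⁺ = {BEF}.
The closure contains neither all of R1 = {AEF} nor all of R2 = {BCDEF}, so the common attributes are not a superkey of either fragment. The join is lossy.

No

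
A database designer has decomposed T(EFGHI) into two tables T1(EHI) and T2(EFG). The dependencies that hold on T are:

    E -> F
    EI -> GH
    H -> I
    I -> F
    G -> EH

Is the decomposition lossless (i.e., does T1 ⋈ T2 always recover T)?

No

Common attributes: T1 ∩ T2 = {E}.
Closure of {E}: E → F applies, adding F. So (E)⁺ = {EF}.
The closure contains neither all of T1 = {EHI} nor all of T2 = {EFG}, so the common attributes are not a superkey of either fragment. The join is lossy.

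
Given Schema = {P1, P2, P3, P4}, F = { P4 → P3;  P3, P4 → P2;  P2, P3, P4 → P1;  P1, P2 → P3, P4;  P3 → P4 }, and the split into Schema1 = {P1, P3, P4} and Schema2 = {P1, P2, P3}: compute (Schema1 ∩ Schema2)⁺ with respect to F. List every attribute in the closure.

P1, P2, P3, P4

Schema1 ∩ Schema2 = {P1, P3}.
P3 → P4 applies, adding P4
P3, P4 → P2 applies, adding P2
Closure: {P1, P2, P3, P4}.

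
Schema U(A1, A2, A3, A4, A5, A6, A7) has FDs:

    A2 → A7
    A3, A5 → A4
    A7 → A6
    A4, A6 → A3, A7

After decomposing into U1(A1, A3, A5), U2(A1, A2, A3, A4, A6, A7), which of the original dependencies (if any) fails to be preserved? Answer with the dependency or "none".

A3, A5 → A4

Check A3, A5 → A4: no single fragment contains all of {A3, A4, A5}, and the restricted closure of {A3, A5} across the fragments never reaches {A4}.
A2 → A7 is preserved.
A7 → A6 is preserved.
A4, A6 → A3, A7 is preserved.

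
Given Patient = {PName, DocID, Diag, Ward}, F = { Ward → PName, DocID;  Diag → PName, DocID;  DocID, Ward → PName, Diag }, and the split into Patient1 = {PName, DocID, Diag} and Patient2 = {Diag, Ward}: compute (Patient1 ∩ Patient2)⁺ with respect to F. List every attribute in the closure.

Patient1 ∩ Patient2 = {Diag}.
Diag → PName, DocID applies, adding PName, DocID
Closure: {PName, DocID, Diag}.

PName, DocID, Diag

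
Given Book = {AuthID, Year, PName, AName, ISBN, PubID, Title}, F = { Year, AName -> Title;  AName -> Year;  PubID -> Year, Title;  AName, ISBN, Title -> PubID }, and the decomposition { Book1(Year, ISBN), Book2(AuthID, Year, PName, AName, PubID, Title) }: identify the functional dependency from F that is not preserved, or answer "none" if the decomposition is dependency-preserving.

AName, ISBN, Title -> PubID

Check AName, ISBN, Title → PubID: no single fragment contains all of {AName, ISBN, PubID, Title}, and the restricted closure of {AName, ISBN, Title} across the fragments never reaches {PubID}.
Year, AName → Title is preserved.
AName → Year is preserved.
PubID → Year, Title is preserved.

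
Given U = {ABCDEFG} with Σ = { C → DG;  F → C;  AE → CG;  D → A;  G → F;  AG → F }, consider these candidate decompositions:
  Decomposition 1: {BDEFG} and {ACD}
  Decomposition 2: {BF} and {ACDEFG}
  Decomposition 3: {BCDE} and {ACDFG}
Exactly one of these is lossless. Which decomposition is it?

Decomposition 3

Decomposition 1: common = {D}, closure = {AD} → lossy.
Decomposition 2: common = {F}, closure = {ACDFG} → lossy.
Decomposition 3: common = {CD}, closure = {ACDFG} → lossless.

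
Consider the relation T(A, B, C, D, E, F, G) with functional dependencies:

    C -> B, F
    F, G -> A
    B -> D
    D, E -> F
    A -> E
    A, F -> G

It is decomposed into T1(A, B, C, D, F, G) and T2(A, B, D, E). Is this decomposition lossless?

Common attributes: T1 ∩ T2 = {A, B, D}.
Closure of {A, B, D}: A → E applies, adding E; D, E → F applies, adding F; A, F → G applies, adding G. So (A, B, D)⁺ = {A, B, D, E, F, G}.
This closure contains every attribute of T2, so T1 ∩ T2 → T2. The join is lossless.

Yes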